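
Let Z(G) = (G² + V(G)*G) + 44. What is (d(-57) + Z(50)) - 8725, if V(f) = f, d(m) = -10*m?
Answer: -3111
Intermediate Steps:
Z(G) = 44 + 2*G² (Z(G) = (G² + G*G) + 44 = (G² + G²) + 44 = 2*G² + 44 = 44 + 2*G²)
(d(-57) + Z(50)) - 8725 = (-10*(-57) + (44 + 2*50²)) - 8725 = (570 + (44 + 2*2500)) - 8725 = (570 + (44 + 5000)) - 8725 = (570 + 5044) - 8725 = 5614 - 8725 = -3111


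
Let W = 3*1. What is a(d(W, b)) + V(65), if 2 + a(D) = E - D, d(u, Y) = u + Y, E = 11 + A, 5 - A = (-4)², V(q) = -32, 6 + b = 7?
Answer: -38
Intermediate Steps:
b = 1 (b = -6 + 7 = 1)
W = 3
A = -11 (A = 5 - 1*(-4)² = 5 - 1*16 = 5 - 16 = -11)
E = 0 (E = 11 - 11 = 0)
d(u, Y) = Y + u
a(D) = -2 - D (a(D) = -2 + (0 - D) = -2 - D)
a(d(W, b)) + V(65) = (-2 - (1 + 3)) - 32 = (-2 - 1*4) - 32 = (-2 - 4) - 32 = -6 - 32 = -38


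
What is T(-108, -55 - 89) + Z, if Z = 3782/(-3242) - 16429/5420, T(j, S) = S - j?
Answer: -353170149/8785820 ≈ -40.198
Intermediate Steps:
Z = -36880629/8785820 (Z = 3782*(-1/3242) - 16429*1/5420 = -1891/1621 - 16429/5420 = -36880629/8785820 ≈ -4.1977)
T(-108, -55 - 89) + Z = ((-55 - 89) - 1*(-108)) - 36880629/8785820 = (-144 + 108) - 36880629/8785820 = -36 - 36880629/8785820 = -353170149/8785820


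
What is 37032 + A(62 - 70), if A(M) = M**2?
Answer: 37096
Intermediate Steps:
37032 + A(62 - 70) = 37032 + (62 - 70)**2 = 37032 + (-8)**2 = 37032 + 64 = 37096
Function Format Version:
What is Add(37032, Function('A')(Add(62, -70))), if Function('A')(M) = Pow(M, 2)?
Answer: 37096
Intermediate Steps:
Add(37032, Function('A')(Add(62, -70))) = Add(37032, Pow(Add(62, -70), 2)) = Add(37032, Pow(-8, 2)) = Add(37032, 64) = 37096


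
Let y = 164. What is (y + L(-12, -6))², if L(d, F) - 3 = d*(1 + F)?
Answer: 51529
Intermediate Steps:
L(d, F) = 3 + d*(1 + F)
(y + L(-12, -6))² = (164 + (3 - 12 - 6*(-12)))² = (164 + (3 - 12 + 72))² = (164 + 63)² = 227² = 51529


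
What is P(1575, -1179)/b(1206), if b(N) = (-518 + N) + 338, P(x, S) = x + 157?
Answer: 866/513 ≈ 1.6881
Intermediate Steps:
P(x, S) = 157 + x
b(N) = -180 + N
P(1575, -1179)/b(1206) = (157 + 1575)/(-180 + 1206) = 1732/1026 = 1732*(1/1026) = 866/513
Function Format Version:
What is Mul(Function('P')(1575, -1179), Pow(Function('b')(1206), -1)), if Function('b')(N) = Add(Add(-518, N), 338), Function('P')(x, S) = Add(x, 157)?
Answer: Rational(866, 513) ≈ 1.6881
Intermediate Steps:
Function('P')(x, S) = Add(157, x)
Function('b')(N) = Add(-180, N)
Mul(Function('P')(1575, -1179), Pow(Function('b')(1206), -1)) = Mul(Add(157, 1575), Pow(Add(-180, 1206), -1)) = Mul(1732, Pow(1026, -1)) = Mul(1732, Rational(1, 1026)) = Rational(866, 513)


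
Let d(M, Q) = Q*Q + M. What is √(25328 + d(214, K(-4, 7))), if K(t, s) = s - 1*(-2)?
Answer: 3*√2847 ≈ 160.07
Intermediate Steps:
K(t, s) = 2 + s (K(t, s) = s + 2 = 2 + s)
d(M, Q) = M + Q² (d(M, Q) = Q² + M = M + Q²)
√(25328 + d(214, K(-4, 7))) = √(25328 + (214 + (2 + 7)²)) = √(25328 + (214 + 9²)) = √(25328 + (214 + 81)) = √(25328 + 295) = √25623 = 3*√2847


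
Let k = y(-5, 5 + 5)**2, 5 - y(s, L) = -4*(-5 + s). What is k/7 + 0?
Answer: 175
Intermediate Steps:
y(s, L) = -15 + 4*s (y(s, L) = 5 - (-4)*(-5 + s) = 5 - (20 - 4*s) = 5 + (-20 + 4*s) = -15 + 4*s)
k = 1225 (k = (-15 + 4*(-5))**2 = (-15 - 20)**2 = (-35)**2 = 1225)
k/7 + 0 = 1225/7 + 0 = (1/7)*1225 + 0 = 175 + 0 = 175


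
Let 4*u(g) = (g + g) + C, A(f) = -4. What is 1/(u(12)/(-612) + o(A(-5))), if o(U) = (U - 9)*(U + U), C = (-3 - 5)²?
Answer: 306/31813 ≈ 0.0096187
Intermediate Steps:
C = 64 (C = (-8)² = 64)
o(U) = 2*U*(-9 + U) (o(U) = (-9 + U)*(2*U) = 2*U*(-9 + U))
u(g) = 16 + g/2 (u(g) = ((g + g) + 64)/4 = (2*g + 64)/4 = (64 + 2*g)/4 = 16 + g/2)
1/(u(12)/(-612) + o(A(-5))) = 1/((16 + (½)*12)/(-612) + 2*(-4)*(-9 - 4)) = 1/((16 + 6)*(-1/612) + 2*(-4)*(-13)) = 1/(22*(-1/612) + 104) = 1/(-11/306 + 104) = 1/(31813/306) = 306/31813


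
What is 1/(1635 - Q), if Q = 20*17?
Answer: 1/1295 ≈ 0.00077220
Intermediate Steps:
Q = 340
1/(1635 - Q) = 1/(1635 - 1*340) = 1/(1635 - 340) = 1/1295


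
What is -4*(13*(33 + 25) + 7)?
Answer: -3044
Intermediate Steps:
-4*(13*(33 + 25) + 7) = -4*(13*58 + 7) = -4*(754 + 7) = -4*761 = -3044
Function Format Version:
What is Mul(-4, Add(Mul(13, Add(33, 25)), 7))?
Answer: -3044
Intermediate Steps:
Mul(-4, Add(Mul(13, Add(33, 25)), 7)) = Mul(-4, Add(Mul(13, 58), 7)) = Mul(-4, Add(754, 7)) = Mul(-4, 761) = -3044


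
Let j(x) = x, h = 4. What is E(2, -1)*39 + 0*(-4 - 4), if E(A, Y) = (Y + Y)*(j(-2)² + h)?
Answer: -624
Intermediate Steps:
E(A, Y) = 16*Y (E(A, Y) = (Y + Y)*((-2)² + 4) = (2*Y)*(4 + 4) = (2*Y)*8 = 16*Y)
E(2, -1)*39 + 0*(-4 - 4) = (16*(-1))*39 + 0*(-4 - 4) = -16*39 + 0*(-8) = -624 + 0 = -624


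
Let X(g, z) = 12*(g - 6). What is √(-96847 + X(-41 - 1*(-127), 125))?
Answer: I*√95887 ≈ 309.66*I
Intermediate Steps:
X(g, z) = -72 + 12*g (X(g, z) = 12*(-6 + g) = -72 + 12*g)
√(-96847 + X(-41 - 1*(-127), 125)) = √(-96847 + (-72 + 12*(-41 - 1*(-127)))) = √(-96847 + (-72 + 12*(-41 + 127))) = √(-96847 + (-72 + 12*86)) = √(-96847 + (-72 + 1032)) = √(-96847 + 960) = √(-95887) = I*√95887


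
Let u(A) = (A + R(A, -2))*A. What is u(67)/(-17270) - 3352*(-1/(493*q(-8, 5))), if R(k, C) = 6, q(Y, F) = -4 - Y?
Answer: 12060997/8514110 ≈ 1.4166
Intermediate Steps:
u(A) = A*(6 + A) (u(A) = (A + 6)*A = (6 + A)*A = A*(6 + A))
u(67)/(-17270) - 3352*(-1/(493*q(-8, 5))) = (67*(6 + 67))/(-17270) - 3352*(-1/(493*(-4 - 1*(-8)))) = (67*73)*(-1/17270) - 3352*(-1/(493*(-4 + 8))) = 4891*(-1/17270) - 3352/((-493*4)) = -4891/17270 - 3352/(-1972) = -4891/17270 - 3352*(-1/1972) = -4891/17270 + 838/493 = 12060997/8514110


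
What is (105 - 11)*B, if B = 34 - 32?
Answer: 188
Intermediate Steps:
B = 2
(105 - 11)*B = (105 - 11)*2 = 94*2 = 188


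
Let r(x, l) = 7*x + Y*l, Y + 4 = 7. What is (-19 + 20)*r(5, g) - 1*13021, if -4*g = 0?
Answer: -12986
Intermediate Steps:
Y = 3 (Y = -4 + 7 = 3)
g = 0 (g = -¼*0 = 0)
r(x, l) = 3*l + 7*x (r(x, l) = 7*x + 3*l = 3*l + 7*x)
(-19 + 20)*r(5, g) - 1*13021 = (-19 + 20)*(3*0 + 7*5) - 1*13021 = 1*(0 + 35) - 13021 = 1*35 - 13021 = 35 - 13021 = -12986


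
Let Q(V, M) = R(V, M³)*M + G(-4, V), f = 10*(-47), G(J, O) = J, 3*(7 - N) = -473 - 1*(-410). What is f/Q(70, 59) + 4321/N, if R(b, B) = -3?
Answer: 795261/5068 ≈ 156.92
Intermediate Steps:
N = 28 (N = 7 - (-473 - 1*(-410))/3 = 7 - (-473 + 410)/3 = 7 - ⅓*(-63) = 7 + 21 = 28)
f = -470
Q(V, M) = -4 - 3*M (Q(V, M) = -3*M - 4 = -4 - 3*M)
f/Q(70, 59) + 4321/N = -470/(-4 - 3*59) + 4321/28 = -470/(-4 - 177) + 4321*(1/28) = -470/(-181) + 4321/28 = -470*(-1/181) + 4321/28 = 470/181 + 4321/28 = 795261/5068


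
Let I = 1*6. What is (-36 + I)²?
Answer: 900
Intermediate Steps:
I = 6
(-36 + I)² = (-36 + 6)² = (-30)² = 900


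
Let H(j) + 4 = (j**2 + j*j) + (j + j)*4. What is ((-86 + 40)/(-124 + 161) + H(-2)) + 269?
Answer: 9463/37 ≈ 255.76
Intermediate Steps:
H(j) = -4 + 2*j**2 + 8*j (H(j) = -4 + ((j**2 + j*j) + (j + j)*4) = -4 + ((j**2 + j**2) + (2*j)*4) = -4 + (2*j**2 + 8*j) = -4 + 2*j**2 + 8*j)
((-86 + 40)/(-124 + 161) + H(-2)) + 269 = ((-86 + 40)/(-124 + 161) + (-4 + 2*(-2)**2 + 8*(-2))) + 269 = (-46/37 + (-4 + 2*4 - 16)) + 269 = (-46*1/37 + (-4 + 8 - 16)) + 269 = (-46/37 - 12) + 269 = -490/37 + 269 = 9463/37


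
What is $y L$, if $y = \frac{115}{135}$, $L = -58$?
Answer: $- \frac{1334}{27} \approx -49.407$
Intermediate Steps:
$y = \frac{23}{27}$ ($y = 115 \cdot \frac{1}{135} = \frac{23}{27} \approx 0.85185$)
$y L = \frac{23}{27} \left(-58\right) = - \frac{1334}{27}$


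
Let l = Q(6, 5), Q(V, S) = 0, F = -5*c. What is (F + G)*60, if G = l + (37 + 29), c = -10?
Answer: 6960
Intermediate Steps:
F = 50 (F = -5*(-10) = 50)
l = 0
G = 66 (G = 0 + (37 + 29) = 0 + 66 = 66)
(F + G)*60 = (50 + 66)*60 = 116*60 = 6960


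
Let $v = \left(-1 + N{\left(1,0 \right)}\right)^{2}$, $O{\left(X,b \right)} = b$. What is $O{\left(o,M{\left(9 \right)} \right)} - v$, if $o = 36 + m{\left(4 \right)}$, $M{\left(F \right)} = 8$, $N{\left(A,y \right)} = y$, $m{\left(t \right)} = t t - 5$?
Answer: $7$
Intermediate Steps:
$m{\left(t \right)} = -5 + t^{2}$ ($m{\left(t \right)} = t^{2} - 5 = -5 + t^{2}$)
$o = 47$ ($o = 36 - \left(5 - 4^{2}\right) = 36 + \left(-5 + 16\right) = 36 + 11 = 47$)
$v = 1$ ($v = \left(-1 + 0\right)^{2} = \left(-1\right)^{2} = 1$)
$O{\left(o,M{\left(9 \right)} \right)} - v = 8 - 1 = 7$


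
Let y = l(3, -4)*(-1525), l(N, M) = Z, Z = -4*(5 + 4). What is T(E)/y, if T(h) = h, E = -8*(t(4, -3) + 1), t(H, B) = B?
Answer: 4/13725 ≈ 0.00029144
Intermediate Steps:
Z = -36 (Z = -4*9 = -36)
l(N, M) = -36
y = 54900 (y = -36*(-1525) = 54900)
E = 16 (E = -8*(-3 + 1) = -8*(-2) = 16)
T(E)/y = 16/54900 = 16*(1/54900) = 4/13725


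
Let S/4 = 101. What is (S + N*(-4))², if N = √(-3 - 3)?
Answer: 163120 - 3232*I*√6 ≈ 1.6312e+5 - 7916.8*I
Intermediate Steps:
N = I*√6 (N = √(-6) = I*√6 ≈ 2.4495*I)
S = 404 (S = 4*101 = 404)
(S + N*(-4))² = (404 + (I*√6)*(-4))² = (404 - 4*I*√6)²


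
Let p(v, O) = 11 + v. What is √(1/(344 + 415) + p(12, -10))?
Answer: √13250622/759 ≈ 4.7960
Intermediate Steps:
√(1/(344 + 415) + p(12, -10)) = √(1/(344 + 415) + (11 + 12)) = √(1/759 + 23) = √(17458/759) = √13250622/759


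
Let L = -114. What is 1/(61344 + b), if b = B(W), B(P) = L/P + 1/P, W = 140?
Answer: 140/8588047 ≈ 1.6302e-5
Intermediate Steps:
B(P) = -113/P (B(P) = -114/P + 1/P = -113/P)
b = -113/140 ≈ -0.80714
1/(61344 + b) = 1/(61344 - 113/140) = 1/(8588047/140) = 140/8588047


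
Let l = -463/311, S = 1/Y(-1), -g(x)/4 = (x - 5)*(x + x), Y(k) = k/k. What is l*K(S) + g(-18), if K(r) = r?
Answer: -1030495/311 ≈ -3313.5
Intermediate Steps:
Y(k) = 1
g(x) = -8*x*(-5 + x) (g(x) = -4*(x - 5)*(x + x) = -4*(-5 + x)*2*x = -8*x*(-5 + x))
S = 1 (S = 1/1 = 1)
l = -463/311 (l = -463*1/311 = -463/311 ≈ -1.4887)
l*K(S) + g(-18) = -463/311*1 + 8*(-18)*(5 - 1*(-18)) = -463/311 + 8*(-18)*(5 + 18) = -463/311 + 8*(-18)*23 = -463/311 - 3312 = -1030495/311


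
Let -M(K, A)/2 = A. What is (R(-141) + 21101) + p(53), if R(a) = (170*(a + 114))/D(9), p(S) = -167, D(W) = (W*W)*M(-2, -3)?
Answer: 188321/9 ≈ 20925.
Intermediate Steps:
M(K, A) = -2*A
D(W) = 6*W**2 (D(W) = (W*W)*(-2*(-3)) = W**2*6 = 6*W**2)
R(a) = 3230/81 + 85*a/243 (R(a) = (170*(a + 114))/((6*9**2)) = (170*(114 + a))/((6*81)) = (19380 + 170*a)/486 = (19380 + 170*a)*(1/486) = 3230/81 + 85*a/243)
(R(-141) + 21101) + p(53) = ((3230/81 + (85/243)*(-141)) + 21101) - 167 = ((3230/81 - 3995/81) + 21101) - 167 = (-85/9 + 21101) - 167 = 189824/9 - 167 = 188321/9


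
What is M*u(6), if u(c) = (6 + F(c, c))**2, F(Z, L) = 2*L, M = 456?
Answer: 147744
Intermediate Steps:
u(c) = (6 + 2*c)**2
M*u(6) = 456*(4*(3 + 6)**2) = 456*(4*9**2) = 456*(4*81) = 456*324 = 147744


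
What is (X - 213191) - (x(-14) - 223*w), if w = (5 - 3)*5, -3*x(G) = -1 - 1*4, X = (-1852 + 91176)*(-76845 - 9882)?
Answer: -23241040532/3 ≈ -7.7470e+9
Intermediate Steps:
X = -7746802548 (X = 89324*(-86727) = -7746802548)
x(G) = 5/3 (x(G) = -(-1 - 1*4)/3 = -(-1 - 4)/3 = -⅓*(-5) = 5/3)
w = 10 (w = 2*5 = 10)
(X - 213191) - (x(-14) - 223*w) = (-7746802548 - 213191) - (5/3 - 223*10) = -7747015739 - (5/3 - 2230) = -7747015739 - 1*(-6685/3) = -7747015739 + 6685/3 = -23241040532/3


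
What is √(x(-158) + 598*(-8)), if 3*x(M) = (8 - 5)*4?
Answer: 2*I*√1195 ≈ 69.138*I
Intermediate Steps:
x(M) = 4 (x(M) = ((8 - 5)*4)/3 = (3*4)/3 = (⅓)*12 = 4)
√(x(-158) + 598*(-8)) = √(4 + 598*(-8)) = √(4 - 4784) = √(-4780) = 2*I*√1195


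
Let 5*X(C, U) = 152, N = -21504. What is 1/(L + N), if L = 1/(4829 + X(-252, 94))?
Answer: -24297/522482683 ≈ -4.6503e-5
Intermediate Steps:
X(C, U) = 152/5 (X(C, U) = (⅕)*152 = 152/5)
L = 5/24297 (L = 1/(4829 + 152/5) = 1/(24297/5) = 5/24297 ≈ 0.00020579)
1/(L + N) = 1/(5/24297 - 21504) = 1/(-522482683/24297) = -24297/522482683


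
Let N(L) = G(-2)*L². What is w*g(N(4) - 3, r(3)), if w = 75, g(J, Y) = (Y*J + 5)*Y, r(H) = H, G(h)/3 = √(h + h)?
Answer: -900 + 64800*I ≈ -900.0 + 64800.0*I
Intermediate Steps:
G(h) = 3*√2*√h (G(h) = 3*√(h + h) = 3*√(2*h) = 3*(√2*√h) = 3*√2*√h)
N(L) = 6*I*L² (N(L) = (3*√2*√(-2))*L² = (3*√2*(I*√2))*L² = (6*I)*L² = 6*I*L²)
g(J, Y) = Y*(5 + J*Y) (g(J, Y) = (J*Y + 5)*Y = (5 + J*Y)*Y = Y*(5 + J*Y))
w*g(N(4) - 3, r(3)) = 75*(3*(5 + (6*I*4² - 3)*3)) = 75*(3*(5 + (6*I*16 - 3)*3)) = 75*(3*(5 + (96*I - 3)*3)) = 75*(3*(5 + (-3 + 96*I)*3)) = 75*(3*(5 + (-9 + 288*I))) = 75*(3*(-4 + 288*I)) = 75*(-12 + 864*I) = -900 + 64800*I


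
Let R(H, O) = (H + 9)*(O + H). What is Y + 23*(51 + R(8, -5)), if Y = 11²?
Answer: 2467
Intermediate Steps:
Y = 121
R(H, O) = (9 + H)*(H + O)
Y + 23*(51 + R(8, -5)) = 121 + 23*(51 + (8² + 9*8 + 9*(-5) + 8*(-5))) = 121 + 23*(51 + (64 + 72 - 45 - 40)) = 121 + 23*(51 + 51) = 121 + 23*102 = 121 + 2346 = 2467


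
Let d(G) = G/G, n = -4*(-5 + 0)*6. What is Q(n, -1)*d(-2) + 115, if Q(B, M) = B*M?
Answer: -5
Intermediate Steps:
n = 120 (n = -(-20)*6 = -4*(-30) = 120)
d(G) = 1
Q(n, -1)*d(-2) + 115 = (120*(-1))*1 + 115 = -120*1 + 115 = -120 + 115 = -5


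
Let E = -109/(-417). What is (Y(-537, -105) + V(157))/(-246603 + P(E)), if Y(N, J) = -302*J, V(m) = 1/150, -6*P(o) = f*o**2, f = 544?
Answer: -827103202389/6432393941650 ≈ -0.12858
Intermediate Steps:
E = 109/417 (E = -109*(-1/417) = 109/417 ≈ 0.26139)
P(o) = -272*o**2/3
V(m) = 1/150
(Y(-537, -105) + V(157))/(-246603 + P(E)) = (-302*(-105) + 1/150)/(-246603 - 272*(109/417)**2/3) = (31710 + 1/150)/(-246603 - 272/3*11881/173889) = 4756501/(150*(-246603 - 3231632/521667)) = 4756501/(150*(-128647878833/521667)) = (4756501/150)*(-521667/128647878833) = -827103202389/6432393941650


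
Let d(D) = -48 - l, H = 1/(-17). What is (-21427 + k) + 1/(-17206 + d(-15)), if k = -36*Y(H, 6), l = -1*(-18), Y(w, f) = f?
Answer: -373817897/17272 ≈ -21643.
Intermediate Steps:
H = -1/17 (H = 1*(-1/17) = -1/17 ≈ -0.058824)
l = 18
k = -216 (k = -36*6 = -216)
d(D) = -66 (d(D) = -48 - 1*18 = -48 - 18 = -66)
(-21427 + k) + 1/(-17206 + d(-15)) = (-21427 - 216) + 1/(-17206 - 66) = -21643 + 1/(-17272) = -21643 - 1/17272 = -373817897/17272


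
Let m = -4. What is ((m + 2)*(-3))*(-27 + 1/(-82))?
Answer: -6645/41 ≈ -162.07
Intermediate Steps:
((m + 2)*(-3))*(-27 + 1/(-82)) = ((-4 + 2)*(-3))*(-27 + 1/(-82)) = (-2*(-3))*(-27 - 1/82) = 6*(-2215/82) = -6645/41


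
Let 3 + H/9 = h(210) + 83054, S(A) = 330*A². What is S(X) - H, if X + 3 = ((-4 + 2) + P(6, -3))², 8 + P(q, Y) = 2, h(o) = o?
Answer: 478581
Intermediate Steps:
P(q, Y) = -6 (P(q, Y) = -8 + 2 = -6)
X = 61 (X = -3 + ((-4 + 2) - 6)² = -3 + (-2 - 6)² = -3 + (-8)² = -3 + 64 = 61)
H = 749349 (H = -27 + 9*(210 + 83054) = -27 + 9*83264 = -27 + 749376 = 749349)
S(X) - H = 330*61² - 1*749349 = 330*3721 - 749349 = 1227930 - 749349 = 478581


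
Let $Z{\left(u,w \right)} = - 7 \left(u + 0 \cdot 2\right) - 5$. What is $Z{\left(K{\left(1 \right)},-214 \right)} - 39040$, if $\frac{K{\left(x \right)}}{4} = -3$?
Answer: $-38961$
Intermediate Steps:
$K{\left(x \right)} = -12$ ($K{\left(x \right)} = 4 \left(-3\right) = -12$)
$Z{\left(u,w \right)} = -5 - 7 u$ ($Z{\left(u,w \right)} = - 7 \left(u + 0\right) - 5 = - 7 u - 5 = -5 - 7 u$)
$Z{\left(K{\left(1 \right)},-214 \right)} - 39040 = \left(-5 - -84\right) - 39040 = \left(-5 + 84\right) - 39040 = 79 - 39040 = -38961$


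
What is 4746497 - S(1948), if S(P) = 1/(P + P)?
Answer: 18492352311/3896 ≈ 4.7465e+6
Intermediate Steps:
S(P) = 1/(2*P)
4746497 - S(1948) = 4746497 - 1/(2*1948) = 4746497 - 1*1/3896 = 4746497 - 1/3896 = 18492352311/3896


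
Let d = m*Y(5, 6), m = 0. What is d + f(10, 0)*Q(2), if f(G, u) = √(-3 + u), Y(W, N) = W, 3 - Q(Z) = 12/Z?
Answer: -3*I*√3 ≈ -5.1962*I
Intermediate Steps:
Q(Z) = 3 - 12/Z
d = 0 (d = 0*5 = 0)
d + f(10, 0)*Q(2) = 0 + √(-3 + 0)*(3 - 12/2) = 0 + √(-3)*(3 - 12*½) = 0 + (I*√3)*(3 - 6) = 0 + (I*√3)*(-3) = 0 - 3*I*√3 = -3*I*√3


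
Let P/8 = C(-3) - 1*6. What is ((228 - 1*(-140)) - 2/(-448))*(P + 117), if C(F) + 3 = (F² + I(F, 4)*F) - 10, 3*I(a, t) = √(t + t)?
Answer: 3050021/224 - 82433*√2/14 ≈ 5289.2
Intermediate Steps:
I(a, t) = √2*√t/3 (I(a, t) = √(t + t)/3 = √(2*t)/3 = (√2*√t)/3 = √2*√t/3)
C(F) = -13 + F² + 2*F*√2/3 (C(F) = -3 + ((F² + (√2*√4/3)*F) - 10) = -3 + ((F² + ((⅓)*√2*2)*F) - 10) = -3 + ((F² + (2*√2/3)*F) - 10) = -3 + ((F² + 2*F*√2/3) - 10) = -3 + (-10 + F² + 2*F*√2/3) = -13 + F² + 2*F*√2/3)
P = -80 - 16*√2 (P = 8*((-13 + (-3)² + (⅔)*(-3)*√2) - 1*6) = 8*((-13 + 9 - 2*√2) - 6) = 8*((-4 - 2*√2) - 6) = 8*(-10 - 2*√2) = -80 - 16*√2 ≈ -102.63)
((228 - 1*(-140)) - 2/(-448))*(P + 117) = ((228 - 1*(-140)) - 2/(-448))*((-80 - 16*√2) + 117) = ((228 + 140) - 2*(-1/448))*(37 - 16*√2) = (368 + 1/224)*(37 - 16*√2) = 82433*(37 - 16*√2)/224 = 3050021/224 - 82433*√2/14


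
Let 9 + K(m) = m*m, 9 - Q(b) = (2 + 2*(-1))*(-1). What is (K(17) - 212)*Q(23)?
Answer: 612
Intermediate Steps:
Q(b) = 9 (Q(b) = 9 - (2 + 2*(-1))*(-1) = 9 - (2 - 2)*(-1) = 9 - 0*(-1) = 9 - 1*0 = 9 + 0 = 9)
K(m) = -9 + m**2 (K(m) = -9 + m*m = -9 + m**2)
(K(17) - 212)*Q(23) = ((-9 + 17**2) - 212)*9 = ((-9 + 289) - 212)*9 = (280 - 212)*9 = 68*9 = 612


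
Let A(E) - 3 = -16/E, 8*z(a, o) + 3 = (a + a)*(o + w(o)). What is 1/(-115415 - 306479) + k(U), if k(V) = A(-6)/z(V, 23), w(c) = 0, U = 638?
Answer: 57289549/37141438290 ≈ 0.0015425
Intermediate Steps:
z(a, o) = -3/8 + a*o/4 (z(a, o) = -3/8 + ((a + a)*(o + 0))/8 = -3/8 + ((2*a)*o)/8 = -3/8 + (2*a*o)/8 = -3/8 + a*o/4)
A(E) = 3 - 16/E
k(V) = 17/(3*(-3/8 + 23*V/4)) (k(V) = (3 - 16/(-6))/(-3/8 + (1/4)*V*23) = (3 - 16*(-1/6))/(-3/8 + 23*V/4) = (3 + 8/3)/(-3/8 + 23*V/4) = 17/(3*(-3/8 + 23*V/4)))
1/(-115415 - 306479) + k(U) = 1/(-115415 - 306479) + 136/(3*(-3 + 46*638)) = 1/(-421894) + 136/(3*(-3 + 29348)) = -1/421894 + (136/3)/29345 = -1/421894 + (136/3)*(1/29345) = -1/421894 + 136/88035 = 57289549/37141438290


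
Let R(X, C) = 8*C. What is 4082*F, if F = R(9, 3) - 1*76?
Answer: -212264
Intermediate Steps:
F = -52 (F = 8*3 - 1*76 = 24 - 76 = -52)
4082*F = 4082*(-52) = -212264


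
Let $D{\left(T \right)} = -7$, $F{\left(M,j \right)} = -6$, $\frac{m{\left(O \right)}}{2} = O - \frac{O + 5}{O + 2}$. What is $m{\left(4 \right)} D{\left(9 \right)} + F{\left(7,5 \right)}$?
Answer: $-41$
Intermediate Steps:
$m{\left(O \right)} = 2 O - \frac{2 \left(5 + O\right)}{2 + O}$ ($m{\left(O \right)} = 2 \left(O - \frac{O + 5}{O + 2}\right) = 2 \left(O - \frac{5 + O}{2 + O}\right) = 2 O - \frac{2 \left(5 + O\right)}{2 + O}$)
$m{\left(4 \right)} D{\left(9 \right)} + F{\left(7,5 \right)} = \frac{2 \left(-5 + 4 + 4^{2}\right)}{2 + 4} \left(-7\right) - 6 = \frac{2 \left(-5 + 4 + 16\right)}{6} \left(-7\right) - 6 = 2 \cdot \frac{1}{6} \cdot 15 \left(-7\right) - 6 = 5 \left(-7\right) - 6 = -35 - 6 = -41$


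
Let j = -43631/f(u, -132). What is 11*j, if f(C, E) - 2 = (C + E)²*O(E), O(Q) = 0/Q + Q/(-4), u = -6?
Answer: -479941/628454 ≈ -0.76369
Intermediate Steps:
O(Q) = -Q/4 (O(Q) = 0 + Q*(-¼) = 0 - Q/4 = -Q/4)
f(C, E) = 2 - E*(C + E)²/4 (f(C, E) = 2 + (C + E)²*(-E/4) = 2 - E*(C + E)²/4)
j = -43631/628454 (j = -43631/(2 - ¼*(-132)*(-6 - 132)²) = -43631/(2 - ¼*(-132)*(-138)²) = -43631/(2 - ¼*(-132)*19044) = -43631/(2 + 628452) = -43631/628454 ≈ -0.069426)
11*j = 11*(-43631/628454) = -479941/628454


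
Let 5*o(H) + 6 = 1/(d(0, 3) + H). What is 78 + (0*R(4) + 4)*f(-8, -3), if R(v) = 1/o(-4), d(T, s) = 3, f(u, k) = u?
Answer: 46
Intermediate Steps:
o(H) = -6/5 + 1/(5*(3 + H))
R(v) = -5/7 (R(v) = 1/((-17 - 6*(-4))/(5*(3 - 4))) = 1/((⅕)*(-17 + 24)/(-1)) = 1/((⅕)*(-1)*7) = 1/(-7/5) = -5/7)
78 + (0*R(4) + 4)*f(-8, -3) = 78 + (0*(-5/7) + 4)*(-8) = 78 + (0 + 4)*(-8) = 78 + 4*(-8) = 78 - 32 = 46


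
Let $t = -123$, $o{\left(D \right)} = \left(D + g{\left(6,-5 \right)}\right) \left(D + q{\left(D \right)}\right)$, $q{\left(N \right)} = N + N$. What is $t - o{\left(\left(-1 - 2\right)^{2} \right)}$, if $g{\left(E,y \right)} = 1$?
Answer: $-393$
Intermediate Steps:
$q{\left(N \right)} = 2 N$
$o{\left(D \right)} = 3 D \left(1 + D\right)$ ($o{\left(D \right)} = \left(D + 1\right) \left(D + 2 D\right) = \left(1 + D\right) 3 D = 3 D \left(1 + D\right)$)
$t - o{\left(\left(-1 - 2\right)^{2} \right)} = -123 - 3 \left(-1 - 2\right)^{2} \left(1 + \left(-1 - 2\right)^{2}\right) = -123 - 3 \left(-3\right)^{2} \left(1 + \left(-3\right)^{2}\right) = -123 - 3 \cdot 9 \left(1 + 9\right) = -123 - 3 \cdot 9 \cdot 10 = -123 - 270 = -393$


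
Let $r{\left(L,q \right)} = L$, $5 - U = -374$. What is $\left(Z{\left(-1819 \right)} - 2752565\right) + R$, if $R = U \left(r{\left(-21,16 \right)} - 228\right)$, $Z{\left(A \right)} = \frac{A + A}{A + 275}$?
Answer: $- \frac{2197832773}{772} \approx -2.8469 \cdot 10^{6}$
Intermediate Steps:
$U = 379$ ($U = 5 - -374 = 5 + 374 = 379$)
$Z{\left(A \right)} = \frac{2 A}{275 + A}$
$R = -94371$ ($R = 379 \left(-21 - 228\right) = 379 \left(-249\right) = -94371$)
$\left(Z{\left(-1819 \right)} - 2752565\right) + R = \left(2 \left(-1819\right) \frac{1}{275 - 1819} - 2752565\right) - 94371 = \left(2 \left(-1819\right) \frac{1}{-1544} - 2752565\right) - 94371 = \left(2 \left(-1819\right) \left(- \frac{1}{1544}\right) - 2752565\right) - 94371 = \left(\frac{1819}{772} - 2752565\right) - 94371 = - \frac{2124978361}{772} - 94371 = - \frac{2197832773}{772}$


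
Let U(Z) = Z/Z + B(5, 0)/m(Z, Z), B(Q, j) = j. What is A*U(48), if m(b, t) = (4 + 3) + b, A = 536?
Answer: 536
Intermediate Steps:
m(b, t) = 7 + b
U(Z) = 1 (U(Z) = Z/Z + 0/(7 + Z) = 1 + 0 = 1)
A*U(48) = 536*1 = 536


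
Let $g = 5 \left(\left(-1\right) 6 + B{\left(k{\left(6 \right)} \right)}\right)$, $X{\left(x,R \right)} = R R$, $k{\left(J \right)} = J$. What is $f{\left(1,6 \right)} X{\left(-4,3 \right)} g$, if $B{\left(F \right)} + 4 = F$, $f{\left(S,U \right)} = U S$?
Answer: $-1080$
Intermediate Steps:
$f{\left(S,U \right)} = S U$
$B{\left(F \right)} = -4 + F$
$X{\left(x,R \right)} = R^{2}$
$g = -20$ ($g = 5 \left(\left(-1\right) 6 + \left(-4 + 6\right)\right) = 5 \left(-6 + 2\right) = 5 \left(-4\right) = -20$)
$f{\left(1,6 \right)} X{\left(-4,3 \right)} g = 1 \cdot 6 \cdot 3^{2} \left(-20\right) = 6 \cdot 9 \left(-20\right) = 54 \left(-20\right) = -1080$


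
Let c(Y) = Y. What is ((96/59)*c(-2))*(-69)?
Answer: 13248/59 ≈ 224.54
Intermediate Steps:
((96/59)*c(-2))*(-69) = ((96/59)*(-2))*(-69) = -192/59*(-69) = 13248/59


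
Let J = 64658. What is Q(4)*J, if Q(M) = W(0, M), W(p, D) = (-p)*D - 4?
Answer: -258632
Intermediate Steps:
W(p, D) = -4 - D*p (W(p, D) = -D*p - 4 = -4 - D*p)
Q(M) = -4 (Q(M) = -4 - 1*M*0 = -4 + 0 = -4)
Q(4)*J = -4*64658 = -258632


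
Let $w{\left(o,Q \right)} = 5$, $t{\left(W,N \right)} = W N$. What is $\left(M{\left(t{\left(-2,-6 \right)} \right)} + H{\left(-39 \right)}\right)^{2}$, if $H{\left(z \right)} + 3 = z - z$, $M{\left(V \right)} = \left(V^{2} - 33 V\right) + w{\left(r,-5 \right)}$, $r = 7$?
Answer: $62500$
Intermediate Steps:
$t{\left(W,N \right)} = N W$
$M{\left(V \right)} = 5 + V^{2} - 33 V$ ($M{\left(V \right)} = \left(V^{2} - 33 V\right) + 5 = 5 + V^{2} - 33 V$)
$H{\left(z \right)} = -3$ ($H{\left(z \right)} = -3 + \left(z - z\right) = -3 + 0 = -3$)
$\left(M{\left(t{\left(-2,-6 \right)} \right)} + H{\left(-39 \right)}\right)^{2} = \left(\left(5 + \left(\left(-6\right) \left(-2\right)\right)^{2} - 33 \left(\left(-6\right) \left(-2\right)\right)\right) - 3\right)^{2} = \left(\left(5 + 12^{2} - 396\right) - 3\right)^{2} = \left(\left(5 + 144 - 396\right) - 3\right)^{2} = \left(-247 - 3\right)^{2} = \left(-250\right)^{2} = 62500$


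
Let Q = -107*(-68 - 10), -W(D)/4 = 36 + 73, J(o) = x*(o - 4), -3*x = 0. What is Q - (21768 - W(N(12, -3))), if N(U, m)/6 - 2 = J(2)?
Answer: -13858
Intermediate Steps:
x = 0 (x = -⅓*0 = 0)
J(o) = 0 (J(o) = 0*(o - 4) = 0*(-4 + o) = 0)
N(U, m) = 12 (N(U, m) = 12 + 6*0 = 12 + 0 = 12)
W(D) = -436 (W(D) = -4*(36 + 73) = -4*109 = -436)
Q = 8346 (Q = -107*(-78) = 8346)
Q - (21768 - W(N(12, -3))) = 8346 - (21768 - 1*(-436)) = 8346 - (21768 + 436) = 8346 - 1*22204 = 8346 - 22204 = -13858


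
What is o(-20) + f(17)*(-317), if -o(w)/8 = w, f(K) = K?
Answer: -5229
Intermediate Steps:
o(w) = -8*w
o(-20) + f(17)*(-317) = -8*(-20) + 17*(-317) = 160 - 5389 = -5229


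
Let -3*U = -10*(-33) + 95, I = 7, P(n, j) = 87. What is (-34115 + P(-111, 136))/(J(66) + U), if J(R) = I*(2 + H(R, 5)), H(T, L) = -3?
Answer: 51042/223 ≈ 228.89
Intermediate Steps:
J(R) = -7 (J(R) = 7*(2 - 3) = 7*(-1) = -7)
U = -425/3 (U = -(-10*(-33) + 95)/3 = -(330 + 95)/3 = -1/3*425 = -425/3 ≈ -141.67)
(-34115 + P(-111, 136))/(J(66) + U) = (-34115 + 87)/(-7 - 425/3) = -34028/(-446/3) = -34028*(-3/446) = 51042/223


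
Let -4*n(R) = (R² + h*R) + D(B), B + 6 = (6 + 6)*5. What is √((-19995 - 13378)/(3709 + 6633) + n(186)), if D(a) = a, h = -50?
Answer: I*√169546225729/5171 ≈ 79.629*I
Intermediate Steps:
B = 54 (B = -6 + (6 + 6)*5 = -6 + 12*5 = -6 + 60 = 54)
n(R) = -27/2 - R²/4 + 25*R/2 (n(R) = -((R² - 50*R) + 54)/4 = -(54 + R² - 50*R)/4 = -27/2 - R²/4 + 25*R/2)
√((-19995 - 13378)/(3709 + 6633) + n(186)) = √((-19995 - 13378)/(3709 + 6633) + (-27/2 - ¼*186² + (25/2)*186)) = √(-33373/10342 + (-27/2 - ¼*34596 + 2325)) = √(-33373*1/10342 + (-27/2 - 8649 + 2325)) = √(-33373/10342 - 12675/2) = √(-32787899/5171) = I*√169546225729/5171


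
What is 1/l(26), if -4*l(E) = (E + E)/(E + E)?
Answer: -4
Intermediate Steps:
l(E) = -¼ (l(E) = -(E + E)/(4*(E + E)) = -2*E/(4*(2*E)) = -2*E*1/(2*E)/4 = -¼*1 = -¼)
1/l(26) = 1/(-¼) = -4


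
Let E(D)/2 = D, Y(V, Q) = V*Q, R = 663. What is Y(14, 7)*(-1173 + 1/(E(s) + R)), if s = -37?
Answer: -67707808/589 ≈ -1.1495e+5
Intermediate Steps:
Y(V, Q) = Q*V
E(D) = 2*D
Y(14, 7)*(-1173 + 1/(E(s) + R)) = (7*14)*(-1173 + 1/(2*(-37) + 663)) = 98*(-1173 + 1/(-74 + 663)) = 98*(-1173 + 1/589) = 98*(-690896/589) = -67707808/589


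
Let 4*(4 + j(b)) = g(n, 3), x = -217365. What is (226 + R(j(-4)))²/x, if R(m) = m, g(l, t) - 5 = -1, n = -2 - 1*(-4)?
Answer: -49729/217365 ≈ -0.22878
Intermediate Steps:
n = 2 (n = -2 + 4 = 2)
g(l, t) = 4 (g(l, t) = 5 - 1 = 4)
j(b) = -3 (j(b) = -4 + (¼)*4 = -4 + 1 = -3)
(226 + R(j(-4)))²/x = (226 - 3)²/(-217365) = 223²*(-1/217365) = 49729*(-1/217365) = -49729/217365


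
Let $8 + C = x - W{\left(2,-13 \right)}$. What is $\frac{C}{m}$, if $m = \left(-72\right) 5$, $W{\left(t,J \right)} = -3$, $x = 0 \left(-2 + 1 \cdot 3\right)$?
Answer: $\frac{1}{72} \approx 0.013889$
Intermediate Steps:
$x = 0$ ($x = 0 \left(-2 + 3\right) = 0 \cdot 1 = 0$)
$C = -5$ ($C = -8 + \left(0 - -3\right) = -8 + \left(0 + 3\right) = -8 + 3 = -5$)
$m = -360$
$\frac{C}{m} = - \frac{5}{-360} = \left(-5\right) \left(- \frac{1}{360}\right) = \frac{1}{72}$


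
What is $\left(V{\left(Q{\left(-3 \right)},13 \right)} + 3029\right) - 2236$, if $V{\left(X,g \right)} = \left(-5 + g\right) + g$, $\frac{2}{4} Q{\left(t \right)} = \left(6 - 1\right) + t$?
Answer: $814$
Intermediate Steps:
$Q{\left(t \right)} = 10 + 2 t$ ($Q{\left(t \right)} = 2 \left(\left(6 - 1\right) + t\right) = 2 \left(5 + t\right) = 10 + 2 t$)
$V{\left(X,g \right)} = -5 + 2 g$
$\left(V{\left(Q{\left(-3 \right)},13 \right)} + 3029\right) - 2236 = \left(\left(-5 + 2 \cdot 13\right) + 3029\right) - 2236 = \left(\left(-5 + 26\right) + 3029\right) - 2236 = \left(21 + 3029\right) - 2236 = 3050 - 2236 = 814$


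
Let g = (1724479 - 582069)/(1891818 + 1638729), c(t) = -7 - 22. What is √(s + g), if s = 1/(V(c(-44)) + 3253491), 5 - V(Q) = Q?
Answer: √2342637900647918046811/85086836505 ≈ 0.56884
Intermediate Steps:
c(t) = -29
V(Q) = 5 - Q
s = 1/3253525 (s = 1/((5 - 1*(-29)) + 3253491) = 1/((5 + 29) + 3253491) = 1/(34 + 3253491) = 1/3253525 ≈ 3.0736e-7)
g = 1142410/3530547 ≈ 0.32358
√(s + g) = √(1/3253525 + 1142410/3530547) = √(3716863025797/11486722928175) = √2342637900647918046811/85086836505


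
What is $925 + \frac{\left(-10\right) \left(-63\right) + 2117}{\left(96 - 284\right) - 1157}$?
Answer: $\frac{1241378}{1345} \approx 922.96$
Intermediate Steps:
$925 + \frac{\left(-10\right) \left(-63\right) + 2117}{\left(96 - 284\right) - 1157} = 925 + \frac{630 + 2117}{-188 - 1157} = 925 + \frac{2747}{-1345} = 925 + 2747 \left(- \frac{1}{1345}\right) = 925 - \frac{2747}{1345} = \frac{1241378}{1345}$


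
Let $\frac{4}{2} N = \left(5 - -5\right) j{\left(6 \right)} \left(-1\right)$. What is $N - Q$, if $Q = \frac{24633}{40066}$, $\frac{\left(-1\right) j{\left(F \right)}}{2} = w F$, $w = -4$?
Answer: $- \frac{419151}{1742} \approx -240.61$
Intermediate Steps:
$j{\left(F \right)} = 8 F$ ($j{\left(F \right)} = - 2 \left(- 4 F\right) = 8 F$)
$Q = \frac{1071}{1742}$ ($Q = 24633 \cdot \frac{1}{40066} = \frac{1071}{1742} \approx 0.61481$)
$N = -240$ ($N = \frac{\left(5 - -5\right) 8 \cdot 6 \left(-1\right)}{2} = \frac{\left(5 + 5\right) 48 \left(-1\right)}{2} = \frac{10 \cdot 48 \left(-1\right)}{2} = \frac{480 \left(-1\right)}{2} = \frac{1}{2} \left(-480\right) = -240$)
$N - Q = -240 - \frac{1071}{1742} = - \frac{419151}{1742}$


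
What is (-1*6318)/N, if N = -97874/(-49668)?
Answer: -156901212/48937 ≈ -3206.2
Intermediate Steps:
N = 48937/24834 (N = -97874*(-1/49668) = 48937/24834 ≈ 1.9706)
(-1*6318)/N = (-1*6318)/(48937/24834) = -6318*24834/48937 = -156901212/48937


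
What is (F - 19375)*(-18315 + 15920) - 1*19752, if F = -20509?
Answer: 95502428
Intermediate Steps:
(F - 19375)*(-18315 + 15920) - 1*19752 = (-20509 - 19375)*(-18315 + 15920) - 1*19752 = -39884*(-2395) - 19752 = 95522180 - 19752 = 95502428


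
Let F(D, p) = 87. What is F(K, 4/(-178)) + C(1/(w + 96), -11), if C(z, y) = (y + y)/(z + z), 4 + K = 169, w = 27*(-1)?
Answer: -672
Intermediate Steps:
w = -27
K = 165 (K = -4 + 169 = 165)
C(z, y) = y/z (C(z, y) = (2*y)/((2*z)) = (2*y)*(1/(2*z)) = y/z)
F(K, 4/(-178)) + C(1/(w + 96), -11) = 87 - 11/(1/(-27 + 96)) = 87 - 11/(1/69) = 87 - 11/1/69 = 87 - 11*69 = 87 - 759 = -672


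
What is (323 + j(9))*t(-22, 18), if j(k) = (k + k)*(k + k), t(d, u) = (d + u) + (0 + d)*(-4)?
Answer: 54348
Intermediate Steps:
t(d, u) = u - 3*d (t(d, u) = (d + u) + d*(-4) = (d + u) - 4*d = u - 3*d)
j(k) = 4*k**2 (j(k) = (2*k)*(2*k) = 4*k**2)
(323 + j(9))*t(-22, 18) = (323 + 4*9**2)*(18 - 3*(-22)) = (323 + 4*81)*(18 + 66) = (323 + 324)*84 = 647*84 = 54348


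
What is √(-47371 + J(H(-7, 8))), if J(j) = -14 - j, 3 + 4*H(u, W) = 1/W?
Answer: I*√3032594/8 ≈ 217.68*I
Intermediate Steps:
H(u, W) = -¾ + 1/(4*W)
√(-47371 + J(H(-7, 8))) = √(-47371 + (-14 - (1 - 3*8)/(4*8))) = √(-47371 + (-14 - (1 - 24)/(4*8))) = √(-47371 + (-14 - (-23)/(4*8))) = √(-47371 + (-14 - 1*(-23/32))) = √(-47371 + (-14 + 23/32)) = √(-47371 - 425/32) = √(-1516297/32) = I*√3032594/8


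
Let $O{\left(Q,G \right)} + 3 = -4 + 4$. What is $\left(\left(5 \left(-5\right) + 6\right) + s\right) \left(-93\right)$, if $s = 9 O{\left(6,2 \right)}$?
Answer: $4278$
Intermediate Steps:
$O{\left(Q,G \right)} = -3$ ($O{\left(Q,G \right)} = -3 + \left(-4 + 4\right) = -3 + 0 = -3$)
$s = -27$ ($s = 9 \left(-3\right) = -27$)
$\left(\left(5 \left(-5\right) + 6\right) + s\right) \left(-93\right) = \left(\left(5 \left(-5\right) + 6\right) - 27\right) \left(-93\right) = \left(\left(-25 + 6\right) - 27\right) \left(-93\right) = \left(-19 - 27\right) \left(-93\right) = \left(-46\right) \left(-93\right) = 4278$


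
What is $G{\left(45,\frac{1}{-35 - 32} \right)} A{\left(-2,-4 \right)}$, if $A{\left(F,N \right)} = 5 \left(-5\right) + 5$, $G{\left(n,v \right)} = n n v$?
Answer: $\frac{40500}{67} \approx 604.48$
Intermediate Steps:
$G{\left(n,v \right)} = v n^{2}$ ($G{\left(n,v \right)} = n^{2} v = v n^{2}$)
$A{\left(F,N \right)} = -20$ ($A{\left(F,N \right)} = -25 + 5 = -20$)
$G{\left(45,\frac{1}{-35 - 32} \right)} A{\left(-2,-4 \right)} = \frac{45^{2}}{-35 - 32} \left(-20\right) = \frac{1}{-67} \cdot 2025 \left(-20\right) = \left(- \frac{1}{67}\right) 2025 \left(-20\right) = \left(- \frac{2025}{67}\right) \left(-20\right) = \frac{40500}{67}$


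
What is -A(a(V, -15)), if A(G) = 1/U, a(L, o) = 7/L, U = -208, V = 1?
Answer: 1/208 ≈ 0.0048077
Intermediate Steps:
A(G) = -1/208 (A(G) = 1/(-208) = -1/208)
-A(a(V, -15)) = -1*(-1/208) = 1/208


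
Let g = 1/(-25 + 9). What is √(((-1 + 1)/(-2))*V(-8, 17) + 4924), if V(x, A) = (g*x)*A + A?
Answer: 2*√1231 ≈ 70.171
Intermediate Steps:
g = -1/16 (g = 1/(-16) = -1/16 ≈ -0.062500)
V(x, A) = A - A*x/16 (V(x, A) = (-x/16)*A + A = -A*x/16 + A = A - A*x/16)
√(((-1 + 1)/(-2))*V(-8, 17) + 4924) = √(((-1 + 1)/(-2))*((1/16)*17*(16 - 1*(-8))) + 4924) = √((0*(-½))*((1/16)*17*(16 + 8)) + 4924) = √(0*((1/16)*17*24) + 4924) = √(0*(51/2) + 4924) = √(0 + 4924) = √4924 = 2*√1231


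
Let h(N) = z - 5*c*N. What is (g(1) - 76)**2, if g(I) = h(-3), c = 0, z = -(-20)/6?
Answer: 47524/9 ≈ 5280.4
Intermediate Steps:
z = 10/3 (z = -(-20)/6 = -4*(-5/6) = 10/3 ≈ 3.3333)
h(N) = 10/3 (h(N) = 10/3 - 5*0*N = 10/3 - 0*N = 10/3 - 1*0 = 10/3 + 0 = 10/3)
g(I) = 10/3
(g(1) - 76)**2 = (10/3 - 76)**2 = (-218/3)**2 = 47524/9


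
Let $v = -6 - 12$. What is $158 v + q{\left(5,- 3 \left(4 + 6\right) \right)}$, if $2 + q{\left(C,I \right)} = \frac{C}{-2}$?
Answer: $- \frac{5697}{2} \approx -2848.5$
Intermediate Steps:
$v = -18$ ($v = -6 - 12 = -18$)
$q{\left(C,I \right)} = -2 - \frac{C}{2}$ ($q{\left(C,I \right)} = -2 + \frac{C}{-2} = -2 + C \left(- \frac{1}{2}\right) = -2 - \frac{C}{2}$)
$158 v + q{\left(5,- 3 \left(4 + 6\right) \right)} = 158 \left(-18\right) - \frac{9}{2} = -2844 - \frac{9}{2} = - \frac{5697}{2}$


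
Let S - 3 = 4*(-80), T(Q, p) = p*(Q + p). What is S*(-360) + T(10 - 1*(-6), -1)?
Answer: 114105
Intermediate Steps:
S = -317 (S = 3 + 4*(-80) = 3 - 320 = -317)
S*(-360) + T(10 - 1*(-6), -1) = -317*(-360) - ((10 - 1*(-6)) - 1) = 114120 - ((10 + 6) - 1) = 114120 - (16 - 1) = 114120 - 1*15 = 114120 - 15 = 114105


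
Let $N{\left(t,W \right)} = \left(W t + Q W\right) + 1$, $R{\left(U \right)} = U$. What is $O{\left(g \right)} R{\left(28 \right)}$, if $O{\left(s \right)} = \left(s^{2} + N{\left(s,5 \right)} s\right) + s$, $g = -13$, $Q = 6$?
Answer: $16744$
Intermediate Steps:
$N{\left(t,W \right)} = 1 + 6 W + W t$ ($N{\left(t,W \right)} = \left(W t + 6 W\right) + 1 = \left(6 W + W t\right) + 1 = 1 + 6 W + W t$)
$O{\left(s \right)} = s + s^{2} + s \left(31 + 5 s\right)$ ($O{\left(s \right)} = \left(s^{2} + \left(1 + 6 \cdot 5 + 5 s\right) s\right) + s = \left(s^{2} + \left(1 + 30 + 5 s\right) s\right) + s = \left(s^{2} + \left(31 + 5 s\right) s\right) + s = \left(s^{2} + s \left(31 + 5 s\right)\right) + s = s + s^{2} + s \left(31 + 5 s\right)$)
$O{\left(g \right)} R{\left(28 \right)} = 2 \left(-13\right) \left(16 + 3 \left(-13\right)\right) 28 = 2 \left(-13\right) \left(16 - 39\right) 28 = 2 \left(-13\right) \left(-23\right) 28 = 598 \cdot 28 = 16744$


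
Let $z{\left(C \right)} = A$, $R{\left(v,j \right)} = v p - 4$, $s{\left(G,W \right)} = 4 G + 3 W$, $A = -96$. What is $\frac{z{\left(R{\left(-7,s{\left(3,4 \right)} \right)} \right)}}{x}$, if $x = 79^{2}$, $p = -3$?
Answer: $- \frac{96}{6241} \approx -0.015382$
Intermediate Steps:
$s{\left(G,W \right)} = 3 W + 4 G$
$R{\left(v,j \right)} = -4 - 3 v$ ($R{\left(v,j \right)} = v \left(-3\right) - 4 = - 3 v - 4 = -4 - 3 v$)
$z{\left(C \right)} = -96$
$x = 6241$
$\frac{z{\left(R{\left(-7,s{\left(3,4 \right)} \right)} \right)}}{x} = - \frac{96}{6241}$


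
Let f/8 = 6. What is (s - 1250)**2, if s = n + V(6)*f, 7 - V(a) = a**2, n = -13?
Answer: 7049025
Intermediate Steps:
f = 48 (f = 8*6 = 48)
V(a) = 7 - a**2
s = -1405 (s = -13 + (7 - 1*6**2)*48 = -13 + (7 - 1*36)*48 = -13 + (7 - 36)*48 = -13 - 29*48 = -13 - 1392 = -1405)
(s - 1250)**2 = (-1405 - 1250)**2 = (-2655)**2 = 7049025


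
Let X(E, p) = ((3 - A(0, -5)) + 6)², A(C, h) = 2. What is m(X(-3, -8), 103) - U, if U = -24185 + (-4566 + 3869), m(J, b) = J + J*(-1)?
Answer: 24882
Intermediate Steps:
X(E, p) = 49 (X(E, p) = ((3 - 1*2) + 6)² = ((3 - 2) + 6)² = (1 + 6)² = 7² = 49)
m(J, b) = 0 (m(J, b) = J - J = 0)
U = -24882 (U = -24185 - 697 = -24882)
m(X(-3, -8), 103) - U = 0 - 1*(-24882) = 0 + 24882 = 24882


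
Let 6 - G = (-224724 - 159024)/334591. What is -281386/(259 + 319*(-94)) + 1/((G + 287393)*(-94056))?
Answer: 848338109506902008485/89622607313122311528 ≈ 9.4657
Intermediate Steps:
G = 2391294/334591 (G = 6 - (-224724 - 159024)/334591 = 6 - (-383748)/334591 = 6 - 1*(-383748/334591) = 6 + 383748/334591 = 2391294/334591 ≈ 7.1469)
-281386/(259 + 319*(-94)) + 1/((G + 287393)*(-94056)) = -281386/(259 + 319*(-94)) + 1/((2391294/334591 + 287393)*(-94056)) = -281386/(259 - 29986) - 1/94056/(96161502557/334591) = -281386/(-29727) + (334591/96161502557)*(-1/94056) = -281386*(-1/29727) - 334591/9044566284501192 = 281386/29727 - 334591/9044566284501192 = 848338109506902008485/89622607313122311528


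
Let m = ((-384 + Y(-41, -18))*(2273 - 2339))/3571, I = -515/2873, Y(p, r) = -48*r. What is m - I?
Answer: -89177575/10259483 ≈ -8.6922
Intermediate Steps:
I = -515/2873 (I = -515*1/2873 = -515/2873 ≈ -0.17926)
m = -31680/3571 (m = ((-384 - 48*(-18))*(2273 - 2339))/3571 = ((-384 + 864)*(-66))*(1/3571) = (480*(-66))*(1/3571) = -31680*1/3571 = -31680/3571 ≈ -8.8715)
m - I = -31680/3571 - 1*(-515/2873) = -31680/3571 + 515/2873 = -89177575/10259483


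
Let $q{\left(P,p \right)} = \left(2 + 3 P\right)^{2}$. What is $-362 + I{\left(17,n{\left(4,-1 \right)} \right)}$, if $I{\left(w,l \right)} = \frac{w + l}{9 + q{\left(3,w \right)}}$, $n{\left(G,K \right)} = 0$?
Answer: $- \frac{47043}{130} \approx -361.87$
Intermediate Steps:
$I{\left(w,l \right)} = \frac{l}{130} + \frac{w}{130}$ ($I{\left(w,l \right)} = \frac{w + l}{9 + \left(2 + 3 \cdot 3\right)^{2}} = \frac{l + w}{9 + \left(2 + 9\right)^{2}} = \frac{l + w}{9 + 11^{2}} = \frac{l + w}{9 + 121} = \frac{l + w}{130} = \left(l + w\right) \frac{1}{130} = \frac{l}{130} + \frac{w}{130}$)
$-362 + I{\left(17,n{\left(4,-1 \right)} \right)} = -362 + \left(\frac{1}{130} \cdot 0 + \frac{1}{130} \cdot 17\right) = -362 + \left(0 + \frac{17}{130}\right) = -362 + \frac{17}{130} = - \frac{47043}{130}$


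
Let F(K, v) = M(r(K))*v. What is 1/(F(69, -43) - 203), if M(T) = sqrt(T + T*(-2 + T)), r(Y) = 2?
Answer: -203/37511 + 43*sqrt(2)/37511 ≈ -0.0037906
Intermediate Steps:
F(K, v) = v*sqrt(2) (F(K, v) = sqrt(2*(-1 + 2))*v = sqrt(2*1)*v = sqrt(2)*v = v*sqrt(2))
1/(F(69, -43) - 203) = 1/(-43*sqrt(2) - 203) = 1/(-203 - 43*sqrt(2))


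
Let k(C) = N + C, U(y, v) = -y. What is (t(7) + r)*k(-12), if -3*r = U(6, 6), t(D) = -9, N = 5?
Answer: 49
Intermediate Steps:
k(C) = 5 + C
r = 2 (r = -(-1)*6/3 = -⅓*(-6) = 2)
(t(7) + r)*k(-12) = (-9 + 2)*(5 - 12) = -7*(-7) = 49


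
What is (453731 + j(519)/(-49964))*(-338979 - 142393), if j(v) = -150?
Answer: -2728201784111062/12491 ≈ -2.1841e+11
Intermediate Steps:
(453731 + j(519)/(-49964))*(-338979 - 142393) = (453731 - 150/(-49964))*(-338979 - 142393) = (453731 - 150*(-1/49964))*(-481372) = (453731 + 75/24982)*(-481372) = (11335107917/24982)*(-481372) = -2728201784111062/12491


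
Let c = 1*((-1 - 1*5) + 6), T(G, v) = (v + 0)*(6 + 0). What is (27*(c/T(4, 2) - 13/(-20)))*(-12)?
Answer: -1053/5 ≈ -210.60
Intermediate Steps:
T(G, v) = 6*v (T(G, v) = v*6 = 6*v)
c = 0 (c = 1*((-1 - 5) + 6) = 1*(-6 + 6) = 1*0 = 0)
(27*(c/T(4, 2) - 13/(-20)))*(-12) = (27*(0/((6*2)) - 13/(-20)))*(-12) = (27*(0/12 - 13*(-1/20)))*(-12) = (27*(0*(1/12) + 13/20))*(-12) = (27*(0 + 13/20))*(-12) = (27*(13/20))*(-12) = (351/20)*(-12) = -1053/5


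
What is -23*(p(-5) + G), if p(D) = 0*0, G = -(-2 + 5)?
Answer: 69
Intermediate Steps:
G = -3 (G = -1*3 = -3)
p(D) = 0
-23*(p(-5) + G) = -23*(0 - 3) = -23*(-3) = 69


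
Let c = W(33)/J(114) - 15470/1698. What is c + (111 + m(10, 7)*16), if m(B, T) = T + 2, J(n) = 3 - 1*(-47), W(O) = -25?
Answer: 416671/1698 ≈ 245.39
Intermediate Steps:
J(n) = 50 (J(n) = 3 + 47 = 50)
m(B, T) = 2 + T
c = -16319/1698 (c = -25/50 - 15470/1698 = -25*1/50 - 15470*1/1698 = -½ - 7735/849 = -16319/1698 ≈ -9.6107)
c + (111 + m(10, 7)*16) = -16319/1698 + (111 + (2 + 7)*16) = -16319/1698 + (111 + 9*16) = -16319/1698 + (111 + 144) = -16319/1698 + 255 = 416671/1698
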